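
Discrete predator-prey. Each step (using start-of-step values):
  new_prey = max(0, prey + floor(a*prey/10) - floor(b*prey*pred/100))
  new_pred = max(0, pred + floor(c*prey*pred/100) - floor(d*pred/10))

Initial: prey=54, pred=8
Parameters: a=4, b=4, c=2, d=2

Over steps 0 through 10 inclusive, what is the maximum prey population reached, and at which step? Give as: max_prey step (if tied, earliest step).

Step 1: prey: 54+21-17=58; pred: 8+8-1=15
Step 2: prey: 58+23-34=47; pred: 15+17-3=29
Step 3: prey: 47+18-54=11; pred: 29+27-5=51
Step 4: prey: 11+4-22=0; pred: 51+11-10=52
Step 5: prey: 0+0-0=0; pred: 52+0-10=42
Step 6: prey: 0+0-0=0; pred: 42+0-8=34
Step 7: prey: 0+0-0=0; pred: 34+0-6=28
Step 8: prey: 0+0-0=0; pred: 28+0-5=23
Step 9: prey: 0+0-0=0; pred: 23+0-4=19
Step 10: prey: 0+0-0=0; pred: 19+0-3=16
Max prey = 58 at step 1

Answer: 58 1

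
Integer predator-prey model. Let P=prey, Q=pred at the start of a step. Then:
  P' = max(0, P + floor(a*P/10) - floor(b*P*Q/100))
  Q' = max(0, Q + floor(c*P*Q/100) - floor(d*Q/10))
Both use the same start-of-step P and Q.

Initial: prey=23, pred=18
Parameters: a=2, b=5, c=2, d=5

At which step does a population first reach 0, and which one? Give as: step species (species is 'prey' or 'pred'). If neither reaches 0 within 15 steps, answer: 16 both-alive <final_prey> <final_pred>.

Step 1: prey: 23+4-20=7; pred: 18+8-9=17
Step 2: prey: 7+1-5=3; pred: 17+2-8=11
Step 3: prey: 3+0-1=2; pred: 11+0-5=6
Step 4: prey: 2+0-0=2; pred: 6+0-3=3
Step 5: prey: 2+0-0=2; pred: 3+0-1=2
Step 6: prey: 2+0-0=2; pred: 2+0-1=1
Step 7: prey: 2+0-0=2; pred: 1+0-0=1
Steps 8-15: state stable at prey=2, pred=1 (no change)
No extinction within 15 steps

Answer: 16 both-alive 2 1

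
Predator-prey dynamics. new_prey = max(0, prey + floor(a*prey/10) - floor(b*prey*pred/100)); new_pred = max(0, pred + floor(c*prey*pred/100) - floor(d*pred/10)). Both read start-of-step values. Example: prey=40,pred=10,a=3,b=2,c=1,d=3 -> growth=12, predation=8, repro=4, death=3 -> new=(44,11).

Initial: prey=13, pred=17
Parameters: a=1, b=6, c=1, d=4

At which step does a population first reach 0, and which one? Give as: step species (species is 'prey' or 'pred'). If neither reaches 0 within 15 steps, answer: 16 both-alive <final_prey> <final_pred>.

Step 1: prey: 13+1-13=1; pred: 17+2-6=13
Step 2: prey: 1+0-0=1; pred: 13+0-5=8
Step 3: prey: 1+0-0=1; pred: 8+0-3=5
Step 4: prey: 1+0-0=1; pred: 5+0-2=3
Step 5: prey: 1+0-0=1; pred: 3+0-1=2
Step 6: prey: 1+0-0=1; pred: 2+0-0=2
Steps 7-15: state stable at prey=1, pred=2 (no change)
No extinction within 15 steps

Answer: 16 both-alive 1 2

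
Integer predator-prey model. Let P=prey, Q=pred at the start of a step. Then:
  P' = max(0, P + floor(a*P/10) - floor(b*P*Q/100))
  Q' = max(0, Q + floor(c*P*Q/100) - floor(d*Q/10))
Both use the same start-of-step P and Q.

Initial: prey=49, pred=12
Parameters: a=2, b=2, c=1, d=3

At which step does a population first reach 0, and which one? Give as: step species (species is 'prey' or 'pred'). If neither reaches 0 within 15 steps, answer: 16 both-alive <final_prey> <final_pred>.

Step 1: prey: 49+9-11=47; pred: 12+5-3=14
Step 2: prey: 47+9-13=43; pred: 14+6-4=16
Step 3: prey: 43+8-13=38; pred: 16+6-4=18
Step 4: prey: 38+7-13=32; pred: 18+6-5=19
Step 5: prey: 32+6-12=26; pred: 19+6-5=20
Step 6: prey: 26+5-10=21; pred: 20+5-6=19
Step 7: prey: 21+4-7=18; pred: 19+3-5=17
Step 8: prey: 18+3-6=15; pred: 17+3-5=15
Step 9: prey: 15+3-4=14; pred: 15+2-4=13
Step 10: prey: 14+2-3=13; pred: 13+1-3=11
Step 11: prey: 13+2-2=13; pred: 11+1-3=9
Step 12: prey: 13+2-2=13; pred: 9+1-2=8
Step 13: prey: 13+2-2=13; pred: 8+1-2=7
Step 14: prey: 13+2-1=14; pred: 7+0-2=5
Step 15: prey: 14+2-1=15; pred: 5+0-1=4
No extinction within 15 steps

Answer: 16 both-alive 15 4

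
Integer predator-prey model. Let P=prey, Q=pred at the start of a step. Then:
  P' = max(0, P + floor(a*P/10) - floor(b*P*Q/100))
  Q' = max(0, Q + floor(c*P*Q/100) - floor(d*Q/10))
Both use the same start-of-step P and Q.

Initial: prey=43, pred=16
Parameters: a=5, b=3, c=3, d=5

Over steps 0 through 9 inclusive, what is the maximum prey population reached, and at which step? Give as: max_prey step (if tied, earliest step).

Answer: 44 1

Derivation:
Step 1: prey: 43+21-20=44; pred: 16+20-8=28
Step 2: prey: 44+22-36=30; pred: 28+36-14=50
Step 3: prey: 30+15-45=0; pred: 50+45-25=70
Step 4: prey: 0+0-0=0; pred: 70+0-35=35
Step 5: prey: 0+0-0=0; pred: 35+0-17=18
Step 6: prey: 0+0-0=0; pred: 18+0-9=9
Step 7: prey: 0+0-0=0; pred: 9+0-4=5
Step 8: prey: 0+0-0=0; pred: 5+0-2=3
Step 9: prey: 0+0-0=0; pred: 3+0-1=2
Max prey = 44 at step 1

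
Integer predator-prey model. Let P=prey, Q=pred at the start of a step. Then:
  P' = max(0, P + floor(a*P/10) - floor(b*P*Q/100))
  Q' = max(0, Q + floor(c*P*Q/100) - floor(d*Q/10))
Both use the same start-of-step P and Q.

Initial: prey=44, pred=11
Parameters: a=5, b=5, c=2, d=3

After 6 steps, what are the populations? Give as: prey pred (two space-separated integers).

Step 1: prey: 44+22-24=42; pred: 11+9-3=17
Step 2: prey: 42+21-35=28; pred: 17+14-5=26
Step 3: prey: 28+14-36=6; pred: 26+14-7=33
Step 4: prey: 6+3-9=0; pred: 33+3-9=27
Step 5: prey: 0+0-0=0; pred: 27+0-8=19
Step 6: prey: 0+0-0=0; pred: 19+0-5=14

Answer: 0 14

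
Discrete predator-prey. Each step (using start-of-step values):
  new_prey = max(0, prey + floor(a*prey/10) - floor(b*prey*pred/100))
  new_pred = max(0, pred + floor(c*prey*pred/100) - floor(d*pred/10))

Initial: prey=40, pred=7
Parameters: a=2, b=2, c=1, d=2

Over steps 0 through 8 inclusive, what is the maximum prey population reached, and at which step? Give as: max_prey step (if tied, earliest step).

Step 1: prey: 40+8-5=43; pred: 7+2-1=8
Step 2: prey: 43+8-6=45; pred: 8+3-1=10
Step 3: prey: 45+9-9=45; pred: 10+4-2=12
Step 4: prey: 45+9-10=44; pred: 12+5-2=15
Step 5: prey: 44+8-13=39; pred: 15+6-3=18
Step 6: prey: 39+7-14=32; pred: 18+7-3=22
Step 7: prey: 32+6-14=24; pred: 22+7-4=25
Step 8: prey: 24+4-12=16; pred: 25+6-5=26
Max prey = 45 at step 2

Answer: 45 2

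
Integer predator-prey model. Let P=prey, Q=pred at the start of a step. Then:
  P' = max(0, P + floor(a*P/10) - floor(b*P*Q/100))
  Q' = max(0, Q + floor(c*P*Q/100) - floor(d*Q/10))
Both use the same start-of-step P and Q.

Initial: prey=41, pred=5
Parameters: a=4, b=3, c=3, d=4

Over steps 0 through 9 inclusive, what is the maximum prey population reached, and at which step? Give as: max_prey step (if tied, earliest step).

Step 1: prey: 41+16-6=51; pred: 5+6-2=9
Step 2: prey: 51+20-13=58; pred: 9+13-3=19
Step 3: prey: 58+23-33=48; pred: 19+33-7=45
Step 4: prey: 48+19-64=3; pred: 45+64-18=91
Step 5: prey: 3+1-8=0; pred: 91+8-36=63
Step 6: prey: 0+0-0=0; pred: 63+0-25=38
Step 7: prey: 0+0-0=0; pred: 38+0-15=23
Step 8: prey: 0+0-0=0; pred: 23+0-9=14
Step 9: prey: 0+0-0=0; pred: 14+0-5=9
Max prey = 58 at step 2

Answer: 58 2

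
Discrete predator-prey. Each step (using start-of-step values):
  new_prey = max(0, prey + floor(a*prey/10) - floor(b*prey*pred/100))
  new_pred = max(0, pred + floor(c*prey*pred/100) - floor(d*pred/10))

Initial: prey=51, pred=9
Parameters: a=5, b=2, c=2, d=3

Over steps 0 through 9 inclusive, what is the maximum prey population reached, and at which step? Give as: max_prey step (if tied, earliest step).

Answer: 79 2

Derivation:
Step 1: prey: 51+25-9=67; pred: 9+9-2=16
Step 2: prey: 67+33-21=79; pred: 16+21-4=33
Step 3: prey: 79+39-52=66; pred: 33+52-9=76
Step 4: prey: 66+33-100=0; pred: 76+100-22=154
Step 5: prey: 0+0-0=0; pred: 154+0-46=108
Step 6: prey: 0+0-0=0; pred: 108+0-32=76
Step 7: prey: 0+0-0=0; pred: 76+0-22=54
Step 8: prey: 0+0-0=0; pred: 54+0-16=38
Step 9: prey: 0+0-0=0; pred: 38+0-11=27
Max prey = 79 at step 2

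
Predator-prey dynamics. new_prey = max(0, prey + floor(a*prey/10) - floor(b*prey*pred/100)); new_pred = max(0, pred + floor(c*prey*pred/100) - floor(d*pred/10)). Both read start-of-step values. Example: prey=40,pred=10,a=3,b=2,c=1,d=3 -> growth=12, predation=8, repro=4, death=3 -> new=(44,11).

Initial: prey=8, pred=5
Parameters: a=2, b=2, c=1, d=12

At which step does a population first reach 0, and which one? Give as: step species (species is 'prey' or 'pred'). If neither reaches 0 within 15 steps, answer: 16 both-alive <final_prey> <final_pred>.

Answer: 1 pred

Derivation:
Step 1: prey: 8+1-0=9; pred: 5+0-6=0
First extinction: pred at step 1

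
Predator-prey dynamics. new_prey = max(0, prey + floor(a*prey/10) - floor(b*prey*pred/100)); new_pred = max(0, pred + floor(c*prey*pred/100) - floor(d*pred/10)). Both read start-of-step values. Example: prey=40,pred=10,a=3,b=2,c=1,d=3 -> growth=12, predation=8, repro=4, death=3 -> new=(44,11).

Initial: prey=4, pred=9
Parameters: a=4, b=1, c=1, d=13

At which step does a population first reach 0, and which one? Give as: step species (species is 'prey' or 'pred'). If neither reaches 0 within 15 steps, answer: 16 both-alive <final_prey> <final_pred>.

Step 1: prey: 4+1-0=5; pred: 9+0-11=0
First extinction: pred at step 1

Answer: 1 pred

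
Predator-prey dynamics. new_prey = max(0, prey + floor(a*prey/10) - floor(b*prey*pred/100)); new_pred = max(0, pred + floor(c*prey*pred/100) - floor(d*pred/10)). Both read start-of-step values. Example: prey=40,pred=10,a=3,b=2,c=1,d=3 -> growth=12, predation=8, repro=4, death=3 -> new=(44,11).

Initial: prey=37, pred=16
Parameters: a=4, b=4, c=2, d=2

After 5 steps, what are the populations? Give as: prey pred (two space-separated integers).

Step 1: prey: 37+14-23=28; pred: 16+11-3=24
Step 2: prey: 28+11-26=13; pred: 24+13-4=33
Step 3: prey: 13+5-17=1; pred: 33+8-6=35
Step 4: prey: 1+0-1=0; pred: 35+0-7=28
Step 5: prey: 0+0-0=0; pred: 28+0-5=23

Answer: 0 23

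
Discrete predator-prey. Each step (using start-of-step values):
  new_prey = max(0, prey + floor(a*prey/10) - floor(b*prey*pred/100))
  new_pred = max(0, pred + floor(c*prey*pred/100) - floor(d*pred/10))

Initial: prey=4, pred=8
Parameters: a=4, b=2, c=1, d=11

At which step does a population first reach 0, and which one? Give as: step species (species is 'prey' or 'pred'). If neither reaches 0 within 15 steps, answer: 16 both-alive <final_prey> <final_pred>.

Answer: 1 pred

Derivation:
Step 1: prey: 4+1-0=5; pred: 8+0-8=0
First extinction: pred at step 1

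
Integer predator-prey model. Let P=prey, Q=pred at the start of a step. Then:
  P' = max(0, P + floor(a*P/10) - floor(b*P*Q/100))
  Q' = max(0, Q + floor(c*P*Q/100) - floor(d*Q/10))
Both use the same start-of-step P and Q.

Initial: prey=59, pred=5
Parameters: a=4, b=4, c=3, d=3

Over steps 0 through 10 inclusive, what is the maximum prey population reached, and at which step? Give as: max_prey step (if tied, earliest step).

Step 1: prey: 59+23-11=71; pred: 5+8-1=12
Step 2: prey: 71+28-34=65; pred: 12+25-3=34
Step 3: prey: 65+26-88=3; pred: 34+66-10=90
Step 4: prey: 3+1-10=0; pred: 90+8-27=71
Step 5: prey: 0+0-0=0; pred: 71+0-21=50
Step 6: prey: 0+0-0=0; pred: 50+0-15=35
Step 7: prey: 0+0-0=0; pred: 35+0-10=25
Step 8: prey: 0+0-0=0; pred: 25+0-7=18
Step 9: prey: 0+0-0=0; pred: 18+0-5=13
Step 10: prey: 0+0-0=0; pred: 13+0-3=10
Max prey = 71 at step 1

Answer: 71 1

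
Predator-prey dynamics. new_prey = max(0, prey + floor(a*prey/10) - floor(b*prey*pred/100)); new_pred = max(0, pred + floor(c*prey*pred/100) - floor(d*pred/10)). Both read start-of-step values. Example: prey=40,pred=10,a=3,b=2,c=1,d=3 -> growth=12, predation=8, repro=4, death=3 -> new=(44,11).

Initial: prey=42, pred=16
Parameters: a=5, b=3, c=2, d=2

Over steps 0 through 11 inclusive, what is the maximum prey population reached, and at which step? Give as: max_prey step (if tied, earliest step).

Step 1: prey: 42+21-20=43; pred: 16+13-3=26
Step 2: prey: 43+21-33=31; pred: 26+22-5=43
Step 3: prey: 31+15-39=7; pred: 43+26-8=61
Step 4: prey: 7+3-12=0; pred: 61+8-12=57
Step 5: prey: 0+0-0=0; pred: 57+0-11=46
Step 6: prey: 0+0-0=0; pred: 46+0-9=37
Step 7: prey: 0+0-0=0; pred: 37+0-7=30
Step 8: prey: 0+0-0=0; pred: 30+0-6=24
Step 9: prey: 0+0-0=0; pred: 24+0-4=20
Step 10: prey: 0+0-0=0; pred: 20+0-4=16
Step 11: prey: 0+0-0=0; pred: 16+0-3=13
Max prey = 43 at step 1

Answer: 43 1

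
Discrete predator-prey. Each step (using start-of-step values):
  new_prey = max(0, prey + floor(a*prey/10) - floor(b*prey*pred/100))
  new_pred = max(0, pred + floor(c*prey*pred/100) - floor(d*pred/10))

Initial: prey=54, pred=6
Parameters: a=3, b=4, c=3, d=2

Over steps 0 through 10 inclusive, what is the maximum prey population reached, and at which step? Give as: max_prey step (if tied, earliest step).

Answer: 58 1

Derivation:
Step 1: prey: 54+16-12=58; pred: 6+9-1=14
Step 2: prey: 58+17-32=43; pred: 14+24-2=36
Step 3: prey: 43+12-61=0; pred: 36+46-7=75
Step 4: prey: 0+0-0=0; pred: 75+0-15=60
Step 5: prey: 0+0-0=0; pred: 60+0-12=48
Step 6: prey: 0+0-0=0; pred: 48+0-9=39
Step 7: prey: 0+0-0=0; pred: 39+0-7=32
Step 8: prey: 0+0-0=0; pred: 32+0-6=26
Step 9: prey: 0+0-0=0; pred: 26+0-5=21
Step 10: prey: 0+0-0=0; pred: 21+0-4=17
Max prey = 58 at step 1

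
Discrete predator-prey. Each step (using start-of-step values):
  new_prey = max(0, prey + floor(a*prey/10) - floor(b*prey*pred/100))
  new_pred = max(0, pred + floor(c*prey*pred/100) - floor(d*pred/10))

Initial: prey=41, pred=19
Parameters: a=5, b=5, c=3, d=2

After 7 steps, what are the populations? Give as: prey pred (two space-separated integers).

Step 1: prey: 41+20-38=23; pred: 19+23-3=39
Step 2: prey: 23+11-44=0; pred: 39+26-7=58
Step 3: prey: 0+0-0=0; pred: 58+0-11=47
Step 4: prey: 0+0-0=0; pred: 47+0-9=38
Step 5: prey: 0+0-0=0; pred: 38+0-7=31
Step 6: prey: 0+0-0=0; pred: 31+0-6=25
Step 7: prey: 0+0-0=0; pred: 25+0-5=20

Answer: 0 20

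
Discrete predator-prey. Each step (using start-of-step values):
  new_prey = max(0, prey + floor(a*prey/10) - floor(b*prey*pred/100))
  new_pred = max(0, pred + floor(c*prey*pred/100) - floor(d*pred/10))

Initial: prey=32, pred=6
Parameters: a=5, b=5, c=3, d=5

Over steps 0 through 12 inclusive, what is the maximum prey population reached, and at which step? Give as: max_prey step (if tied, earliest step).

Step 1: prey: 32+16-9=39; pred: 6+5-3=8
Step 2: prey: 39+19-15=43; pred: 8+9-4=13
Step 3: prey: 43+21-27=37; pred: 13+16-6=23
Step 4: prey: 37+18-42=13; pred: 23+25-11=37
Step 5: prey: 13+6-24=0; pred: 37+14-18=33
Step 6: prey: 0+0-0=0; pred: 33+0-16=17
Step 7: prey: 0+0-0=0; pred: 17+0-8=9
Step 8: prey: 0+0-0=0; pred: 9+0-4=5
Step 9: prey: 0+0-0=0; pred: 5+0-2=3
Step 10: prey: 0+0-0=0; pred: 3+0-1=2
Step 11: prey: 0+0-0=0; pred: 2+0-1=1
Step 12: prey: 0+0-0=0; pred: 1+0-0=1
Max prey = 43 at step 2

Answer: 43 2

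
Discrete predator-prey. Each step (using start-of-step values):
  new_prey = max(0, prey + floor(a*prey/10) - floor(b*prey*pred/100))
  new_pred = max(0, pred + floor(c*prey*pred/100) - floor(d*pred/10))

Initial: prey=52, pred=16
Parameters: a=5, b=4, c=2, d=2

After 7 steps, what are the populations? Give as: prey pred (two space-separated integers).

Answer: 0 24

Derivation:
Step 1: prey: 52+26-33=45; pred: 16+16-3=29
Step 2: prey: 45+22-52=15; pred: 29+26-5=50
Step 3: prey: 15+7-30=0; pred: 50+15-10=55
Step 4: prey: 0+0-0=0; pred: 55+0-11=44
Step 5: prey: 0+0-0=0; pred: 44+0-8=36
Step 6: prey: 0+0-0=0; pred: 36+0-7=29
Step 7: prey: 0+0-0=0; pred: 29+0-5=24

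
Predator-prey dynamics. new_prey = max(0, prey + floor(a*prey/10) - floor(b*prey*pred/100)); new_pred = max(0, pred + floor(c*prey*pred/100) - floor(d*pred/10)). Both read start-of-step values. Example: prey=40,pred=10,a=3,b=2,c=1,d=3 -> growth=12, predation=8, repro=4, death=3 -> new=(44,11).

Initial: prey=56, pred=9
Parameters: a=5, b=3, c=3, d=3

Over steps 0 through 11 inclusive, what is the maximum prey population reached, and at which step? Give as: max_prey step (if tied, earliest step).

Step 1: prey: 56+28-15=69; pred: 9+15-2=22
Step 2: prey: 69+34-45=58; pred: 22+45-6=61
Step 3: prey: 58+29-106=0; pred: 61+106-18=149
Step 4: prey: 0+0-0=0; pred: 149+0-44=105
Step 5: prey: 0+0-0=0; pred: 105+0-31=74
Step 6: prey: 0+0-0=0; pred: 74+0-22=52
Step 7: prey: 0+0-0=0; pred: 52+0-15=37
Step 8: prey: 0+0-0=0; pred: 37+0-11=26
Step 9: prey: 0+0-0=0; pred: 26+0-7=19
Step 10: prey: 0+0-0=0; pred: 19+0-5=14
Step 11: prey: 0+0-0=0; pred: 14+0-4=10
Max prey = 69 at step 1

Answer: 69 1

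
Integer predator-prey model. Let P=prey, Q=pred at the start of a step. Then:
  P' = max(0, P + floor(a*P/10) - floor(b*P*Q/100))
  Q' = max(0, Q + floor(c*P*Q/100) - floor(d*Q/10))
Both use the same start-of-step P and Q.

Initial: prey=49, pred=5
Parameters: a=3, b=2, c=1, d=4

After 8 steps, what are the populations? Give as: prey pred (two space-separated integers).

Answer: 39 64

Derivation:
Step 1: prey: 49+14-4=59; pred: 5+2-2=5
Step 2: prey: 59+17-5=71; pred: 5+2-2=5
Step 3: prey: 71+21-7=85; pred: 5+3-2=6
Step 4: prey: 85+25-10=100; pred: 6+5-2=9
Step 5: prey: 100+30-18=112; pred: 9+9-3=15
Step 6: prey: 112+33-33=112; pred: 15+16-6=25
Step 7: prey: 112+33-56=89; pred: 25+28-10=43
Step 8: prey: 89+26-76=39; pred: 43+38-17=64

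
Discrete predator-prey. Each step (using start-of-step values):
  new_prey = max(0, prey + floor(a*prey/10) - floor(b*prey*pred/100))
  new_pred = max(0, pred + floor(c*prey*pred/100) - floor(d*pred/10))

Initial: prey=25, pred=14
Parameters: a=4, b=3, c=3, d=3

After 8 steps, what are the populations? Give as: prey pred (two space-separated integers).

Step 1: prey: 25+10-10=25; pred: 14+10-4=20
Step 2: prey: 25+10-15=20; pred: 20+15-6=29
Step 3: prey: 20+8-17=11; pred: 29+17-8=38
Step 4: prey: 11+4-12=3; pred: 38+12-11=39
Step 5: prey: 3+1-3=1; pred: 39+3-11=31
Step 6: prey: 1+0-0=1; pred: 31+0-9=22
Step 7: prey: 1+0-0=1; pred: 22+0-6=16
Step 8: prey: 1+0-0=1; pred: 16+0-4=12

Answer: 1 12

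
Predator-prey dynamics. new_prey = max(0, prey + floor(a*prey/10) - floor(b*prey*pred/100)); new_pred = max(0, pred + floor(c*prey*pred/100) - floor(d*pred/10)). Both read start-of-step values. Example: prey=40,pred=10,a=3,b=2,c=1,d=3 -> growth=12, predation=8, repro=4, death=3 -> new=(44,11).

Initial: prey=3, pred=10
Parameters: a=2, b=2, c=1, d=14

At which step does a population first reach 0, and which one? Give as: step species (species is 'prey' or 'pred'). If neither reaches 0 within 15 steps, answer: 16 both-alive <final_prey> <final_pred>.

Answer: 1 pred

Derivation:
Step 1: prey: 3+0-0=3; pred: 10+0-14=0
First extinction: pred at step 1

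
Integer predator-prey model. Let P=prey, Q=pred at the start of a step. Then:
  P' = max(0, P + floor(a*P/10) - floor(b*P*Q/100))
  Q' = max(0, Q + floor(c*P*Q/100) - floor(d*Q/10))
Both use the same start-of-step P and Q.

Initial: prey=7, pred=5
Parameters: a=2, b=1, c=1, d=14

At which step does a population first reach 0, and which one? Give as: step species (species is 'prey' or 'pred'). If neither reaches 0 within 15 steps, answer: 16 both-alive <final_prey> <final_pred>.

Step 1: prey: 7+1-0=8; pred: 5+0-7=0
First extinction: pred at step 1

Answer: 1 pred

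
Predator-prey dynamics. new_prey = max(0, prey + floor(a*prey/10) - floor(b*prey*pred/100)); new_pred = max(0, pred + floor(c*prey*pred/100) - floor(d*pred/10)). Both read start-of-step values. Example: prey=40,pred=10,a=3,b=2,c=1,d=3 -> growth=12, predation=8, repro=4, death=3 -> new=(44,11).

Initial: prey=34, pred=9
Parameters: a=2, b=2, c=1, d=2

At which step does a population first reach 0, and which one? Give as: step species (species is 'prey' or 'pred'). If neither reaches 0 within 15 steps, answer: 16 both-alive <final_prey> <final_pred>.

Step 1: prey: 34+6-6=34; pred: 9+3-1=11
Step 2: prey: 34+6-7=33; pred: 11+3-2=12
Step 3: prey: 33+6-7=32; pred: 12+3-2=13
Step 4: prey: 32+6-8=30; pred: 13+4-2=15
Step 5: prey: 30+6-9=27; pred: 15+4-3=16
Step 6: prey: 27+5-8=24; pred: 16+4-3=17
Step 7: prey: 24+4-8=20; pred: 17+4-3=18
Step 8: prey: 20+4-7=17; pred: 18+3-3=18
Step 9: prey: 17+3-6=14; pred: 18+3-3=18
Step 10: prey: 14+2-5=11; pred: 18+2-3=17
Step 11: prey: 11+2-3=10; pred: 17+1-3=15
Step 12: prey: 10+2-3=9; pred: 15+1-3=13
Step 13: prey: 9+1-2=8; pred: 13+1-2=12
Step 14: prey: 8+1-1=8; pred: 12+0-2=10
Step 15: prey: 8+1-1=8; pred: 10+0-2=8
No extinction within 15 steps

Answer: 16 both-alive 8 8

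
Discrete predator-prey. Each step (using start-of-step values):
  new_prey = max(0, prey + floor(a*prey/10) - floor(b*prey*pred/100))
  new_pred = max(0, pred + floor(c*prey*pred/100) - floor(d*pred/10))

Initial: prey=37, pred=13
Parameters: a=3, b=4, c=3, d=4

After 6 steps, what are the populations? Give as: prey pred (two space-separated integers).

Step 1: prey: 37+11-19=29; pred: 13+14-5=22
Step 2: prey: 29+8-25=12; pred: 22+19-8=33
Step 3: prey: 12+3-15=0; pred: 33+11-13=31
Step 4: prey: 0+0-0=0; pred: 31+0-12=19
Step 5: prey: 0+0-0=0; pred: 19+0-7=12
Step 6: prey: 0+0-0=0; pred: 12+0-4=8

Answer: 0 8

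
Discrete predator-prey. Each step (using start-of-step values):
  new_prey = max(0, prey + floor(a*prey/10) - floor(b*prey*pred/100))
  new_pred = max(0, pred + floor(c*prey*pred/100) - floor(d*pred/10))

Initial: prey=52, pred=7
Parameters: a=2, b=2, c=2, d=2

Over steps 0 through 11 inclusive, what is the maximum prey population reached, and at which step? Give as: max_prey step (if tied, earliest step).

Step 1: prey: 52+10-7=55; pred: 7+7-1=13
Step 2: prey: 55+11-14=52; pred: 13+14-2=25
Step 3: prey: 52+10-26=36; pred: 25+26-5=46
Step 4: prey: 36+7-33=10; pred: 46+33-9=70
Step 5: prey: 10+2-14=0; pred: 70+14-14=70
Step 6: prey: 0+0-0=0; pred: 70+0-14=56
Step 7: prey: 0+0-0=0; pred: 56+0-11=45
Step 8: prey: 0+0-0=0; pred: 45+0-9=36
Step 9: prey: 0+0-0=0; pred: 36+0-7=29
Step 10: prey: 0+0-0=0; pred: 29+0-5=24
Step 11: prey: 0+0-0=0; pred: 24+0-4=20
Max prey = 55 at step 1

Answer: 55 1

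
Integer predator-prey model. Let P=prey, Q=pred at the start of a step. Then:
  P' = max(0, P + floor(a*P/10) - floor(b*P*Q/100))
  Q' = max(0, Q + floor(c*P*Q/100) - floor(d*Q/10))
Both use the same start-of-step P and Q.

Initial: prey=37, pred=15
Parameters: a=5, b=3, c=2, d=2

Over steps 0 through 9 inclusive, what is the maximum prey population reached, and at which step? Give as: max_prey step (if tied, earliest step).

Step 1: prey: 37+18-16=39; pred: 15+11-3=23
Step 2: prey: 39+19-26=32; pred: 23+17-4=36
Step 3: prey: 32+16-34=14; pred: 36+23-7=52
Step 4: prey: 14+7-21=0; pred: 52+14-10=56
Step 5: prey: 0+0-0=0; pred: 56+0-11=45
Step 6: prey: 0+0-0=0; pred: 45+0-9=36
Step 7: prey: 0+0-0=0; pred: 36+0-7=29
Step 8: prey: 0+0-0=0; pred: 29+0-5=24
Step 9: prey: 0+0-0=0; pred: 24+0-4=20
Max prey = 39 at step 1

Answer: 39 1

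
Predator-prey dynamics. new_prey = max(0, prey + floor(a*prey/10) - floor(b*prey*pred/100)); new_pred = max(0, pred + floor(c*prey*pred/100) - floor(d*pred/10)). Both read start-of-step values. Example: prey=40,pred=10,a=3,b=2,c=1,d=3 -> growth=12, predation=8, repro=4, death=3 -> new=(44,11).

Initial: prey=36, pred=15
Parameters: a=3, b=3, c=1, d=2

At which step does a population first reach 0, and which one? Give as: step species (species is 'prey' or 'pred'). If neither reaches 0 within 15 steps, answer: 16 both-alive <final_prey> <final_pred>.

Step 1: prey: 36+10-16=30; pred: 15+5-3=17
Step 2: prey: 30+9-15=24; pred: 17+5-3=19
Step 3: prey: 24+7-13=18; pred: 19+4-3=20
Step 4: prey: 18+5-10=13; pred: 20+3-4=19
Step 5: prey: 13+3-7=9; pred: 19+2-3=18
Step 6: prey: 9+2-4=7; pred: 18+1-3=16
Step 7: prey: 7+2-3=6; pred: 16+1-3=14
Step 8: prey: 6+1-2=5; pred: 14+0-2=12
Step 9: prey: 5+1-1=5; pred: 12+0-2=10
Step 10: prey: 5+1-1=5; pred: 10+0-2=8
Step 11: prey: 5+1-1=5; pred: 8+0-1=7
Step 12: prey: 5+1-1=5; pred: 7+0-1=6
Step 13: prey: 5+1-0=6; pred: 6+0-1=5
Step 14: prey: 6+1-0=7; pred: 5+0-1=4
Step 15: prey: 7+2-0=9; pred: 4+0-0=4
No extinction within 15 steps

Answer: 16 both-alive 9 4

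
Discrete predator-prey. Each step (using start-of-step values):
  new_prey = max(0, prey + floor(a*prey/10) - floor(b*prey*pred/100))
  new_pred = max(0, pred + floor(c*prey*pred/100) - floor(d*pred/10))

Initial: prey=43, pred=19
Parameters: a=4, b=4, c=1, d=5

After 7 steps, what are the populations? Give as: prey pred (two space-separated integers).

Answer: 31 1

Derivation:
Step 1: prey: 43+17-32=28; pred: 19+8-9=18
Step 2: prey: 28+11-20=19; pred: 18+5-9=14
Step 3: prey: 19+7-10=16; pred: 14+2-7=9
Step 4: prey: 16+6-5=17; pred: 9+1-4=6
Step 5: prey: 17+6-4=19; pred: 6+1-3=4
Step 6: prey: 19+7-3=23; pred: 4+0-2=2
Step 7: prey: 23+9-1=31; pred: 2+0-1=1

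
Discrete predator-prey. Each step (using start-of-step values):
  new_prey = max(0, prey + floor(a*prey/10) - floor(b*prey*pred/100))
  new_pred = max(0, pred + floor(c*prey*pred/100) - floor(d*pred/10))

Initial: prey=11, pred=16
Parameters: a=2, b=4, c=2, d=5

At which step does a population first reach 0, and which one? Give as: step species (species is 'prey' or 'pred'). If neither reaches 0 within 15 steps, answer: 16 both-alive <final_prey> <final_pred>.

Answer: 16 both-alive 30 1

Derivation:
Step 1: prey: 11+2-7=6; pred: 16+3-8=11
Step 2: prey: 6+1-2=5; pred: 11+1-5=7
Step 3: prey: 5+1-1=5; pred: 7+0-3=4
Step 4: prey: 5+1-0=6; pred: 4+0-2=2
Step 5: prey: 6+1-0=7; pred: 2+0-1=1
Step 6: prey: 7+1-0=8; pred: 1+0-0=1
Step 7: prey: 8+1-0=9; pred: 1+0-0=1
Step 8: prey: 9+1-0=10; pred: 1+0-0=1
Step 9: prey: 10+2-0=12; pred: 1+0-0=1
Step 10: prey: 12+2-0=14; pred: 1+0-0=1
Step 11: prey: 14+2-0=16; pred: 1+0-0=1
Step 12: prey: 16+3-0=19; pred: 1+0-0=1
Step 13: prey: 19+3-0=22; pred: 1+0-0=1
Step 14: prey: 22+4-0=26; pred: 1+0-0=1
Step 15: prey: 26+5-1=30; pred: 1+0-0=1
No extinction within 15 steps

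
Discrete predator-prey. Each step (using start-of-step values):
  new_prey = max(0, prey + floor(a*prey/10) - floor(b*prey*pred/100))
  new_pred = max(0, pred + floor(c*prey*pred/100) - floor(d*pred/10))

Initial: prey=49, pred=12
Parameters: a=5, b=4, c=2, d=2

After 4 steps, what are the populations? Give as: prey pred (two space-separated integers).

Step 1: prey: 49+24-23=50; pred: 12+11-2=21
Step 2: prey: 50+25-42=33; pred: 21+21-4=38
Step 3: prey: 33+16-50=0; pred: 38+25-7=56
Step 4: prey: 0+0-0=0; pred: 56+0-11=45

Answer: 0 45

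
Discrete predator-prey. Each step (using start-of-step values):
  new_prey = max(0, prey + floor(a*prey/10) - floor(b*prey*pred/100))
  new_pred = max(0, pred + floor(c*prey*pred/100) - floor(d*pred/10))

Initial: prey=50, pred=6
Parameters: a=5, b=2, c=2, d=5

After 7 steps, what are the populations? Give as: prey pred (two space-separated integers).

Step 1: prey: 50+25-6=69; pred: 6+6-3=9
Step 2: prey: 69+34-12=91; pred: 9+12-4=17
Step 3: prey: 91+45-30=106; pred: 17+30-8=39
Step 4: prey: 106+53-82=77; pred: 39+82-19=102
Step 5: prey: 77+38-157=0; pred: 102+157-51=208
Step 6: prey: 0+0-0=0; pred: 208+0-104=104
Step 7: prey: 0+0-0=0; pred: 104+0-52=52

Answer: 0 52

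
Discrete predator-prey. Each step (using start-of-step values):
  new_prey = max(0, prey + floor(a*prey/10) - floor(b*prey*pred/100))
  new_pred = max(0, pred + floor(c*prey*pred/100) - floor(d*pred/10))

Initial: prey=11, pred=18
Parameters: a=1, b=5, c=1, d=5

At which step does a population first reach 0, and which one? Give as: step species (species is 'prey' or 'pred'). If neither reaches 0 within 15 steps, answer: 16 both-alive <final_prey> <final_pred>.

Step 1: prey: 11+1-9=3; pred: 18+1-9=10
Step 2: prey: 3+0-1=2; pred: 10+0-5=5
Step 3: prey: 2+0-0=2; pred: 5+0-2=3
Step 4: prey: 2+0-0=2; pred: 3+0-1=2
Step 5: prey: 2+0-0=2; pred: 2+0-1=1
Step 6: prey: 2+0-0=2; pred: 1+0-0=1
Steps 7-15: state stable at prey=2, pred=1 (no change)
No extinction within 15 steps

Answer: 16 both-alive 2 1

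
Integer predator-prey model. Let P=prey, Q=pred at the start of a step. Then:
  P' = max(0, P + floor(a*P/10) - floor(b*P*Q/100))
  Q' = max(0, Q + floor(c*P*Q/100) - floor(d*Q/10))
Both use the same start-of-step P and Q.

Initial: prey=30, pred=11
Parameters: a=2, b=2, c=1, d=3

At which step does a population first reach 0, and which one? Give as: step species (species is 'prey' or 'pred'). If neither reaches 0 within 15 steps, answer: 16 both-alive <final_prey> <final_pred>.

Answer: 16 both-alive 30 11

Derivation:
Step 1: prey: 30+6-6=30; pred: 11+3-3=11
Steps 2-15: state stable at prey=30, pred=11 (no change)
No extinction within 15 steps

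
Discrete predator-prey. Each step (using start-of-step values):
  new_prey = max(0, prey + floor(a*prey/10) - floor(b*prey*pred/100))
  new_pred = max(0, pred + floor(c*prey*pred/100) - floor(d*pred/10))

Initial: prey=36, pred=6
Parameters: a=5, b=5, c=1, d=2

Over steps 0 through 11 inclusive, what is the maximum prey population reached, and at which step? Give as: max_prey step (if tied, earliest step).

Answer: 54 3

Derivation:
Step 1: prey: 36+18-10=44; pred: 6+2-1=7
Step 2: prey: 44+22-15=51; pred: 7+3-1=9
Step 3: prey: 51+25-22=54; pred: 9+4-1=12
Step 4: prey: 54+27-32=49; pred: 12+6-2=16
Step 5: prey: 49+24-39=34; pred: 16+7-3=20
Step 6: prey: 34+17-34=17; pred: 20+6-4=22
Step 7: prey: 17+8-18=7; pred: 22+3-4=21
Step 8: prey: 7+3-7=3; pred: 21+1-4=18
Step 9: prey: 3+1-2=2; pred: 18+0-3=15
Step 10: prey: 2+1-1=2; pred: 15+0-3=12
Step 11: prey: 2+1-1=2; pred: 12+0-2=10
Max prey = 54 at step 3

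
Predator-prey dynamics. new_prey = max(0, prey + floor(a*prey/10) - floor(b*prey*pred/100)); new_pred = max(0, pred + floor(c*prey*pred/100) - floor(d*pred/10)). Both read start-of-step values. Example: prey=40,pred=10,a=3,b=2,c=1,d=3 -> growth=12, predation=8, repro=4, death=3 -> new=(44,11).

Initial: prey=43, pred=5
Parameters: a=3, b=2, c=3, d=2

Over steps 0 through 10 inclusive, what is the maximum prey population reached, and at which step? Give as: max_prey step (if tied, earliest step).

Step 1: prey: 43+12-4=51; pred: 5+6-1=10
Step 2: prey: 51+15-10=56; pred: 10+15-2=23
Step 3: prey: 56+16-25=47; pred: 23+38-4=57
Step 4: prey: 47+14-53=8; pred: 57+80-11=126
Step 5: prey: 8+2-20=0; pred: 126+30-25=131
Step 6: prey: 0+0-0=0; pred: 131+0-26=105
Step 7: prey: 0+0-0=0; pred: 105+0-21=84
Step 8: prey: 0+0-0=0; pred: 84+0-16=68
Step 9: prey: 0+0-0=0; pred: 68+0-13=55
Step 10: prey: 0+0-0=0; pred: 55+0-11=44
Max prey = 56 at step 2

Answer: 56 2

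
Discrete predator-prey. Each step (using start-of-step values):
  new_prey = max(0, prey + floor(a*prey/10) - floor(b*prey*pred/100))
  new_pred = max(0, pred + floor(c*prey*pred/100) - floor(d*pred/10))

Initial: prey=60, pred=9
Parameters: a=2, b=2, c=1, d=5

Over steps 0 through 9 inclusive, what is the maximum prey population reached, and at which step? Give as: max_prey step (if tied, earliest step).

Answer: 62 1

Derivation:
Step 1: prey: 60+12-10=62; pred: 9+5-4=10
Step 2: prey: 62+12-12=62; pred: 10+6-5=11
Step 3: prey: 62+12-13=61; pred: 11+6-5=12
Step 4: prey: 61+12-14=59; pred: 12+7-6=13
Step 5: prey: 59+11-15=55; pred: 13+7-6=14
Step 6: prey: 55+11-15=51; pred: 14+7-7=14
Step 7: prey: 51+10-14=47; pred: 14+7-7=14
Step 8: prey: 47+9-13=43; pred: 14+6-7=13
Step 9: prey: 43+8-11=40; pred: 13+5-6=12
Max prey = 62 at step 1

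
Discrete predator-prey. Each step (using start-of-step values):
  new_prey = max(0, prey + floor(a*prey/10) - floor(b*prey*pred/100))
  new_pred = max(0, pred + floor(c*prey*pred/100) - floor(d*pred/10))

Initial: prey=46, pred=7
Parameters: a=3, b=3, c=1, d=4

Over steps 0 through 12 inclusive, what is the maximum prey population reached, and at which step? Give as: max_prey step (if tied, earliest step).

Step 1: prey: 46+13-9=50; pred: 7+3-2=8
Step 2: prey: 50+15-12=53; pred: 8+4-3=9
Step 3: prey: 53+15-14=54; pred: 9+4-3=10
Step 4: prey: 54+16-16=54; pred: 10+5-4=11
Step 5: prey: 54+16-17=53; pred: 11+5-4=12
Step 6: prey: 53+15-19=49; pred: 12+6-4=14
Step 7: prey: 49+14-20=43; pred: 14+6-5=15
Step 8: prey: 43+12-19=36; pred: 15+6-6=15
Step 9: prey: 36+10-16=30; pred: 15+5-6=14
Step 10: prey: 30+9-12=27; pred: 14+4-5=13
Step 11: prey: 27+8-10=25; pred: 13+3-5=11
Step 12: prey: 25+7-8=24; pred: 11+2-4=9
Max prey = 54 at step 3

Answer: 54 3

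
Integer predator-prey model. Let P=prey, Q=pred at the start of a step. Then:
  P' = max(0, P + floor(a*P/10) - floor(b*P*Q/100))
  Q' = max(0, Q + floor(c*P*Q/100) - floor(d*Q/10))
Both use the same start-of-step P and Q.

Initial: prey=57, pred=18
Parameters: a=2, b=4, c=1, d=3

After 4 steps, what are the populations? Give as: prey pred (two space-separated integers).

Step 1: prey: 57+11-41=27; pred: 18+10-5=23
Step 2: prey: 27+5-24=8; pred: 23+6-6=23
Step 3: prey: 8+1-7=2; pred: 23+1-6=18
Step 4: prey: 2+0-1=1; pred: 18+0-5=13

Answer: 1 13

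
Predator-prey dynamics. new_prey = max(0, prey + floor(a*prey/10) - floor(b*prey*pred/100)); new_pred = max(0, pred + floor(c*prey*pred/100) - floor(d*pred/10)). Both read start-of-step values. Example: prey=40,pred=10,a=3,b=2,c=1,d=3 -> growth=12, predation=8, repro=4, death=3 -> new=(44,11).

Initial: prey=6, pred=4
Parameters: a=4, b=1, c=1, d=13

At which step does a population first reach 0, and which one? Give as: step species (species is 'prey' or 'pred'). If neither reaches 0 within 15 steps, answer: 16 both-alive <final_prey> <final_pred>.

Step 1: prey: 6+2-0=8; pred: 4+0-5=0
First extinction: pred at step 1

Answer: 1 pred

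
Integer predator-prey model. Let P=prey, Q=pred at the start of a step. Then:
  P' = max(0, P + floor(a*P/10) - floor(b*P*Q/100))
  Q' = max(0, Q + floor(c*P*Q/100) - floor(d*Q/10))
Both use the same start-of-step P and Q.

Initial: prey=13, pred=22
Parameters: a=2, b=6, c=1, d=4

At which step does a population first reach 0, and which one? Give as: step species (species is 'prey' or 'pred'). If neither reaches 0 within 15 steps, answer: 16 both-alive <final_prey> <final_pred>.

Answer: 1 prey

Derivation:
Step 1: prey: 13+2-17=0; pred: 22+2-8=16
First extinction: prey at step 1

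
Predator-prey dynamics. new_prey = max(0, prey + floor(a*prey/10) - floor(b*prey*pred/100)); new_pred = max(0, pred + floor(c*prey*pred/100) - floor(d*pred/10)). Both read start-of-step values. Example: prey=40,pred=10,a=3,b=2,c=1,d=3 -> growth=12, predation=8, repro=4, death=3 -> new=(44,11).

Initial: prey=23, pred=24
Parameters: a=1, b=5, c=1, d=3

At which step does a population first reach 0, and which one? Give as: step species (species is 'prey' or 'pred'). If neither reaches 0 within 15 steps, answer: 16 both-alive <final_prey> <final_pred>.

Answer: 1 prey

Derivation:
Step 1: prey: 23+2-27=0; pred: 24+5-7=22
First extinction: prey at step 1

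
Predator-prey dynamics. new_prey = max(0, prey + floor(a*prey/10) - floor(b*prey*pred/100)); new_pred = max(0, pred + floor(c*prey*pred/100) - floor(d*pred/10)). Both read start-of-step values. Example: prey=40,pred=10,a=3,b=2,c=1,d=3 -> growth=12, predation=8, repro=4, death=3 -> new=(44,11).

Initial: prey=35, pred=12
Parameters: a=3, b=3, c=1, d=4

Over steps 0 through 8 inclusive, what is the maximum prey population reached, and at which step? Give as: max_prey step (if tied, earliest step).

Step 1: prey: 35+10-12=33; pred: 12+4-4=12
Step 2: prey: 33+9-11=31; pred: 12+3-4=11
Step 3: prey: 31+9-10=30; pred: 11+3-4=10
Step 4: prey: 30+9-9=30; pred: 10+3-4=9
Step 5: prey: 30+9-8=31; pred: 9+2-3=8
Step 6: prey: 31+9-7=33; pred: 8+2-3=7
Step 7: prey: 33+9-6=36; pred: 7+2-2=7
Step 8: prey: 36+10-7=39; pred: 7+2-2=7
Max prey = 39 at step 8

Answer: 39 8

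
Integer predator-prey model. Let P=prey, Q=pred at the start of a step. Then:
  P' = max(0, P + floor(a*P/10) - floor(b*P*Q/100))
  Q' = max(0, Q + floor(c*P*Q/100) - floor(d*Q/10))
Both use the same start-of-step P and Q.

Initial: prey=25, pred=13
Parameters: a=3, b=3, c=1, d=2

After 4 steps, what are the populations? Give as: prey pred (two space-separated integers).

Step 1: prey: 25+7-9=23; pred: 13+3-2=14
Step 2: prey: 23+6-9=20; pred: 14+3-2=15
Step 3: prey: 20+6-9=17; pred: 15+3-3=15
Step 4: prey: 17+5-7=15; pred: 15+2-3=14

Answer: 15 14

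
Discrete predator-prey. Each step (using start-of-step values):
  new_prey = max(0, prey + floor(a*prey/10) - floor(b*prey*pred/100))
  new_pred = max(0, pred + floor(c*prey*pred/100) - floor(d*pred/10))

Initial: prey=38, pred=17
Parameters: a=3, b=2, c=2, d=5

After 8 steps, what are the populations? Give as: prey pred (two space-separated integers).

Step 1: prey: 38+11-12=37; pred: 17+12-8=21
Step 2: prey: 37+11-15=33; pred: 21+15-10=26
Step 3: prey: 33+9-17=25; pred: 26+17-13=30
Step 4: prey: 25+7-15=17; pred: 30+15-15=30
Step 5: prey: 17+5-10=12; pred: 30+10-15=25
Step 6: prey: 12+3-6=9; pred: 25+6-12=19
Step 7: prey: 9+2-3=8; pred: 19+3-9=13
Step 8: prey: 8+2-2=8; pred: 13+2-6=9

Answer: 8 9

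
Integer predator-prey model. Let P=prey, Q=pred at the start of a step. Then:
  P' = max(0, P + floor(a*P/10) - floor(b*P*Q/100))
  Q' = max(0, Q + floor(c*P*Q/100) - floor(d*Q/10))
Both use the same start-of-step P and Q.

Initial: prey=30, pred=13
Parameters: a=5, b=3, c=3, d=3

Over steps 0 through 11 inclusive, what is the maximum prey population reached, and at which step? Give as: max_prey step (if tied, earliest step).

Step 1: prey: 30+15-11=34; pred: 13+11-3=21
Step 2: prey: 34+17-21=30; pred: 21+21-6=36
Step 3: prey: 30+15-32=13; pred: 36+32-10=58
Step 4: prey: 13+6-22=0; pred: 58+22-17=63
Step 5: prey: 0+0-0=0; pred: 63+0-18=45
Step 6: prey: 0+0-0=0; pred: 45+0-13=32
Step 7: prey: 0+0-0=0; pred: 32+0-9=23
Step 8: prey: 0+0-0=0; pred: 23+0-6=17
Step 9: prey: 0+0-0=0; pred: 17+0-5=12
Step 10: prey: 0+0-0=0; pred: 12+0-3=9
Step 11: prey: 0+0-0=0; pred: 9+0-2=7
Max prey = 34 at step 1

Answer: 34 1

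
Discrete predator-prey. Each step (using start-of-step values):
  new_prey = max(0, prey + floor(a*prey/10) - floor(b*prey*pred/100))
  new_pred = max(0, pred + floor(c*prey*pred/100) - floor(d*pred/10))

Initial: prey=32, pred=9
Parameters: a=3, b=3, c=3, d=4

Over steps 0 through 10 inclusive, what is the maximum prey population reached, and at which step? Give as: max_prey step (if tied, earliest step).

Answer: 33 1

Derivation:
Step 1: prey: 32+9-8=33; pred: 9+8-3=14
Step 2: prey: 33+9-13=29; pred: 14+13-5=22
Step 3: prey: 29+8-19=18; pred: 22+19-8=33
Step 4: prey: 18+5-17=6; pred: 33+17-13=37
Step 5: prey: 6+1-6=1; pred: 37+6-14=29
Step 6: prey: 1+0-0=1; pred: 29+0-11=18
Step 7: prey: 1+0-0=1; pred: 18+0-7=11
Step 8: prey: 1+0-0=1; pred: 11+0-4=7
Step 9: prey: 1+0-0=1; pred: 7+0-2=5
Step 10: prey: 1+0-0=1; pred: 5+0-2=3
Max prey = 33 at step 1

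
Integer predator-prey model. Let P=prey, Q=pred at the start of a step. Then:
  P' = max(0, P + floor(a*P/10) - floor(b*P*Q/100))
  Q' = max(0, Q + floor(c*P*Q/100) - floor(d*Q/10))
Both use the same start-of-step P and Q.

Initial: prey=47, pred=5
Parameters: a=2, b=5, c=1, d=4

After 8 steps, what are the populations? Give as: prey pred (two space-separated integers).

Step 1: prey: 47+9-11=45; pred: 5+2-2=5
Step 2: prey: 45+9-11=43; pred: 5+2-2=5
Step 3: prey: 43+8-10=41; pred: 5+2-2=5
Step 4: prey: 41+8-10=39; pred: 5+2-2=5
Step 5: prey: 39+7-9=37; pred: 5+1-2=4
Step 6: prey: 37+7-7=37; pred: 4+1-1=4
Step 7: prey: 37+7-7=37; pred: 4+1-1=4
Step 8: prey: 37+7-7=37; pred: 4+1-1=4

Answer: 37 4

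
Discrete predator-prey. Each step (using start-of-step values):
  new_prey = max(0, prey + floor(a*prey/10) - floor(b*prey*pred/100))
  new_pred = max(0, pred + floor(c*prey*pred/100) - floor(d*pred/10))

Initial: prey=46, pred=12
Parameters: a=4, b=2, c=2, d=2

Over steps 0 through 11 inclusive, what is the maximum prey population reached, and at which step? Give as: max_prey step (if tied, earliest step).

Step 1: prey: 46+18-11=53; pred: 12+11-2=21
Step 2: prey: 53+21-22=52; pred: 21+22-4=39
Step 3: prey: 52+20-40=32; pred: 39+40-7=72
Step 4: prey: 32+12-46=0; pred: 72+46-14=104
Step 5: prey: 0+0-0=0; pred: 104+0-20=84
Step 6: prey: 0+0-0=0; pred: 84+0-16=68
Step 7: prey: 0+0-0=0; pred: 68+0-13=55
Step 8: prey: 0+0-0=0; pred: 55+0-11=44
Step 9: prey: 0+0-0=0; pred: 44+0-8=36
Step 10: prey: 0+0-0=0; pred: 36+0-7=29
Step 11: prey: 0+0-0=0; pred: 29+0-5=24
Max prey = 53 at step 1

Answer: 53 1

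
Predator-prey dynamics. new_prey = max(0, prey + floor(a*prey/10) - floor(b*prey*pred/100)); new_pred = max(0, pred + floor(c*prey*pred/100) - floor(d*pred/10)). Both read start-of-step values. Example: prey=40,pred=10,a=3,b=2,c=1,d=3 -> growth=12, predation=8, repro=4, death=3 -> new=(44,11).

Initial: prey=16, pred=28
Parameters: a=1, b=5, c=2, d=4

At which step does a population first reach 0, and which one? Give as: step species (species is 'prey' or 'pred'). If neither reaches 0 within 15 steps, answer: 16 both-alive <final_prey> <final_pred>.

Answer: 1 prey

Derivation:
Step 1: prey: 16+1-22=0; pred: 28+8-11=25
First extinction: prey at step 1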